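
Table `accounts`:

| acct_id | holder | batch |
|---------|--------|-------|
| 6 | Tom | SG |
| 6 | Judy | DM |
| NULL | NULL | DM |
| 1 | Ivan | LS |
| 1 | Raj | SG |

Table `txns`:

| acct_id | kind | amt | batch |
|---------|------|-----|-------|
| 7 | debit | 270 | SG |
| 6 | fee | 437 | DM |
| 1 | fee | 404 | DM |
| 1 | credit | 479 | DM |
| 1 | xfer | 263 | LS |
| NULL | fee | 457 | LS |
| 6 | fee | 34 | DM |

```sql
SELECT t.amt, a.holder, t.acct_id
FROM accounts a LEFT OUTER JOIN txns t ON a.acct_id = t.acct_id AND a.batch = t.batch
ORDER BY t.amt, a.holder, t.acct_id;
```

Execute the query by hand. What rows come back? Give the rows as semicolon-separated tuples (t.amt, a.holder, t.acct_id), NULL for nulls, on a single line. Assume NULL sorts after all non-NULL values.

LEFT JOIN keeps every row from `accounts`; unmatched rows get NULL for `txns`'s columns.
Matching on a.acct_id = t.acct_id AND a.batch = t.batch. A NULL in a compared column never satisfies the condition.
Matched pairs: 3; unmatched a rows kept: 3.

(34, Judy, 6); (263, Ivan, 1); (437, Judy, 6); (NULL, Raj, NULL); (NULL, Tom, NULL); (NULL, NULL, NULL)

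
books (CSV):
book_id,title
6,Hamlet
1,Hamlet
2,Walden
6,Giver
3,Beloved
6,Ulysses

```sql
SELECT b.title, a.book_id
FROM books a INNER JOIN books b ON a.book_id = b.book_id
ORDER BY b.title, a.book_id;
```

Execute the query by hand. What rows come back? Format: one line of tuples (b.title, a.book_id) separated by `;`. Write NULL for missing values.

(Beloved, 3); (Giver, 6); (Giver, 6); (Giver, 6); (Hamlet, 1); (Hamlet, 6); (Hamlet, 6); (Hamlet, 6); (Ulysses, 6); (Ulysses, 6); (Ulysses, 6); (Walden, 2)

INNER JOIN keeps only pairs where the ON condition holds.
Matching on a.book_id = b.book_id.
Matched pairs: 12.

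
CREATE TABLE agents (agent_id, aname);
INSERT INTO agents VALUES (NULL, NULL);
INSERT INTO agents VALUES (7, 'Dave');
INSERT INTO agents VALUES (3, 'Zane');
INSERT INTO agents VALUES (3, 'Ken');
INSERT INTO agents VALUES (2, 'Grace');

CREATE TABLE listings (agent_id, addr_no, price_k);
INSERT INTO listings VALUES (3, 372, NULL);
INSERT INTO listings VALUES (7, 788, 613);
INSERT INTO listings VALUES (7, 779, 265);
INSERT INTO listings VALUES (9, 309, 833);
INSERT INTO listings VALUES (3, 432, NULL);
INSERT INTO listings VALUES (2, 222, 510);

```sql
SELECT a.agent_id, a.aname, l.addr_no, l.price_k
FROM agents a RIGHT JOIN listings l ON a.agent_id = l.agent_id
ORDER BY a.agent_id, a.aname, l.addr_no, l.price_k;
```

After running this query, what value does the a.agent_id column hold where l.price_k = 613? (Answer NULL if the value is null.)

7

RIGHT JOIN keeps every row from `listings`; unmatched rows get NULL for `agents`'s columns.
Matching on a.agent_id = l.agent_id. A NULL in a compared column never satisfies the condition.
Matched pairs: 7; unmatched l rows kept: 1.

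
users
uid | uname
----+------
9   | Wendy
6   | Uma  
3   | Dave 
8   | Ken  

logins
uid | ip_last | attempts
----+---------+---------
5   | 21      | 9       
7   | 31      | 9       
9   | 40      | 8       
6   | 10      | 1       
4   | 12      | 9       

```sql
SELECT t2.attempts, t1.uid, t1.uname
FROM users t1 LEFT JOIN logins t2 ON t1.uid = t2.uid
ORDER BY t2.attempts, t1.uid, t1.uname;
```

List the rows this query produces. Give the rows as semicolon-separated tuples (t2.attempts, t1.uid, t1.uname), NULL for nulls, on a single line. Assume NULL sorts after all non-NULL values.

LEFT JOIN keeps every row from `users`; unmatched rows get NULL for `logins`'s columns.
Matching on t1.uid = t2.uid.
- t1 (uid=9) pairs with 1 row(s) of t2.
- t1 (uid=6) pairs with 1 row(s) of t2.
- t1 (uid=3) has no partner → padded with NULL.
- t1 (uid=8) has no partner → padded with NULL.
After projecting and ordering:
t2.attempts | t1.uid | t1.uname
1 | 6 | Uma
8 | 9 | Wendy
NULL | 3 | Dave
NULL | 8 | Ken

(1, 6, Uma); (8, 9, Wendy); (NULL, 3, Dave); (NULL, 8, Ken)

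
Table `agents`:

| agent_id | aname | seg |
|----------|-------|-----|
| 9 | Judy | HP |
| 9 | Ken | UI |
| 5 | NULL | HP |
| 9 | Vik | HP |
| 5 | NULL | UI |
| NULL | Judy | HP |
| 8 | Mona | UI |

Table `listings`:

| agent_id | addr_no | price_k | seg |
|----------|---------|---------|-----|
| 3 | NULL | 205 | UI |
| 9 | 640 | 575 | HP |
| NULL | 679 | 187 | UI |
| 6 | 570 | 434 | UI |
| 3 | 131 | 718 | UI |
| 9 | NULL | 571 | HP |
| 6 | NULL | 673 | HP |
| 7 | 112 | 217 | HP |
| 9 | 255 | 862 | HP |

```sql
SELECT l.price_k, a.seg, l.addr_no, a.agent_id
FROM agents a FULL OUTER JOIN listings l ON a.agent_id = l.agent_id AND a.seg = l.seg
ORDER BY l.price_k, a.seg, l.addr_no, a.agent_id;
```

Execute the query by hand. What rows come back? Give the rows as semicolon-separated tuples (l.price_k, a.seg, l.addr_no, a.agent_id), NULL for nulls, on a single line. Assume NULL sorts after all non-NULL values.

(187, NULL, 679, NULL); (205, NULL, NULL, NULL); (217, NULL, 112, NULL); (434, NULL, 570, NULL); (571, HP, NULL, 9); (571, HP, NULL, 9); (575, HP, 640, 9); (575, HP, 640, 9); (673, NULL, NULL, NULL); (718, NULL, 131, NULL); (862, HP, 255, 9); (862, HP, 255, 9); (NULL, HP, NULL, 5); (NULL, HP, NULL, NULL); (NULL, UI, NULL, 5); (NULL, UI, NULL, 8); (NULL, UI, NULL, 9)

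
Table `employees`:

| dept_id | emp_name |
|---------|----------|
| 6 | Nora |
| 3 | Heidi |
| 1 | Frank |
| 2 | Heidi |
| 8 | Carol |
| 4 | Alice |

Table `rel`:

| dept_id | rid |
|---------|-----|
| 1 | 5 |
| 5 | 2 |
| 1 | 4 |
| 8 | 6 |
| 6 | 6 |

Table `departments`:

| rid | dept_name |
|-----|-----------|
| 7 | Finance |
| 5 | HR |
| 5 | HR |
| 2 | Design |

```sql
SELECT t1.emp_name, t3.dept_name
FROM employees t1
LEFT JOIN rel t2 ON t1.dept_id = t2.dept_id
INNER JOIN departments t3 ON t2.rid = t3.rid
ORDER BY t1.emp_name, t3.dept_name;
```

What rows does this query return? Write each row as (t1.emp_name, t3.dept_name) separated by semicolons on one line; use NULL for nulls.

(Frank, HR); (Frank, HR)

Evaluate left to right. First `employees t1 LEFT JOIN rel t2` on dept_id: 7 row(s).
Then INNER JOIN `departments t3` on rid: keep only rows whose t2.rid appears in t3.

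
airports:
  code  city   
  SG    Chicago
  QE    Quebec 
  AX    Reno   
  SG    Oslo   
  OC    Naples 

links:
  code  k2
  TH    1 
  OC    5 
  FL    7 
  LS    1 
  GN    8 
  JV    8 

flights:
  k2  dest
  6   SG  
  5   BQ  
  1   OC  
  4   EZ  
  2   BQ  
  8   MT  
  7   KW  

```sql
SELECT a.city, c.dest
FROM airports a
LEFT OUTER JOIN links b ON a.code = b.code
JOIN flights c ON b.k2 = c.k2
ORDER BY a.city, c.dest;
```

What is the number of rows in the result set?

1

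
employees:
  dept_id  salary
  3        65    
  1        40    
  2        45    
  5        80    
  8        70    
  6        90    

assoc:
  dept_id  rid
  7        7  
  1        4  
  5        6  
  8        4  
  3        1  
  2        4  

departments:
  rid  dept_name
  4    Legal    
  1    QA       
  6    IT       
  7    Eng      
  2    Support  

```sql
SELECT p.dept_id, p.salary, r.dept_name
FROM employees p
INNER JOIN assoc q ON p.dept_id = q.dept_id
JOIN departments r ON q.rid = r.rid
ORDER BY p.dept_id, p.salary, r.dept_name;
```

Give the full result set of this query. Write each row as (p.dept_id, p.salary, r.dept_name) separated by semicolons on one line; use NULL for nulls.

Evaluate left to right. First `employees p INNER JOIN assoc q` on dept_id: 5 row(s).
Then INNER JOIN `departments r` on rid: keep only rows whose q.rid appears in r.

(1, 40, Legal); (2, 45, Legal); (3, 65, QA); (5, 80, IT); (8, 70, Legal)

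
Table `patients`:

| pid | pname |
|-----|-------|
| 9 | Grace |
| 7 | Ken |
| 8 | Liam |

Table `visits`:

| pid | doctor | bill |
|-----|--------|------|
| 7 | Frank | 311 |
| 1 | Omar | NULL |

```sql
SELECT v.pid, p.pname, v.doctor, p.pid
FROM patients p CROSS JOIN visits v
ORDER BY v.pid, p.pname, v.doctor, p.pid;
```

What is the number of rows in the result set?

6

CROSS JOIN pairs every row of `patients` with every row of `visits`: 3 × 2 = 6 rows.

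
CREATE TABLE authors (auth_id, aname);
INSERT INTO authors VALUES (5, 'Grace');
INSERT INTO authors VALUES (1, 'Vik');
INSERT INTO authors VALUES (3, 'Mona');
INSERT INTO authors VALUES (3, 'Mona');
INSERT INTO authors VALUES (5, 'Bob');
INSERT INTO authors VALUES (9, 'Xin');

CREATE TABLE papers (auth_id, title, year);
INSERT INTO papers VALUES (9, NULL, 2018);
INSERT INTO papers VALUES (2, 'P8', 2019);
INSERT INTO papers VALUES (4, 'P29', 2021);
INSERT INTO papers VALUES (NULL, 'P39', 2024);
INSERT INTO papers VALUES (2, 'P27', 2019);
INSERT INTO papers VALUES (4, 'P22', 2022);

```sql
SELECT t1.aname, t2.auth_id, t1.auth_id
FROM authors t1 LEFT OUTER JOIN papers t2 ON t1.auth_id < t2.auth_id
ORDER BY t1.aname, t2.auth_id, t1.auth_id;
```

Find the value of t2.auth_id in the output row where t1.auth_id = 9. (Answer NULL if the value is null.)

LEFT JOIN keeps every row from `authors`; unmatched rows get NULL for `papers`'s columns.
Matching on t1.auth_id < t2.auth_id. A NULL in a compared column never satisfies the condition.
- t1[0] auth_id=5 → 1 match(es) in t2 → 1 row(s).
- t1[1] auth_id=1 → 5 match(es) in t2 → 5 row(s).
- t1[2] auth_id=3 → 3 match(es) in t2 → 3 row(s).
- t1[3] auth_id=3 → 3 match(es) in t2 → 3 row(s).
- t1[4] auth_id=5 → 1 match(es) in t2 → 1 row(s).
- t1[5] auth_id=9 → no match; kept with NULLs on the t2 side.

NULL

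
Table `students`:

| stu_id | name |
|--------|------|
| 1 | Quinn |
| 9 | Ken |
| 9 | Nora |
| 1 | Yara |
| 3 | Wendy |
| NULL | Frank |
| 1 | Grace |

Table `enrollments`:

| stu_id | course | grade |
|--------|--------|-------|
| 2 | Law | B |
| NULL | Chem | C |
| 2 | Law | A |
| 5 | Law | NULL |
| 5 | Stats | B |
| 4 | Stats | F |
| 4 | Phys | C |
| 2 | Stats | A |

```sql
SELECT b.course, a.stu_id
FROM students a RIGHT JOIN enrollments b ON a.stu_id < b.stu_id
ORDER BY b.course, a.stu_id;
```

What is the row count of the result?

RIGHT JOIN keeps every row from `enrollments`; unmatched rows get NULL for `students`'s columns.
Matching on a.stu_id < b.stu_id. A NULL in a compared column never satisfies the condition.
- a[0] stu_id=1 → 7 match(es) in b → 7 row(s).
- a[1] stu_id=9 → no match.
- a[2] stu_id=9 → no match.
- a[3] stu_id=1 → 7 match(es) in b → 7 row(s).
- a[4] stu_id=3 → 4 match(es) in b → 4 row(s).
- a[5] stu_id=NULL → no match.
- a[6] stu_id=1 → 7 match(es) in b → 7 row(s).
- plus 1 unmatched b row(s), each kept with NULL a columns.
Total: 25 matched + 1 padded = 26 rows.

26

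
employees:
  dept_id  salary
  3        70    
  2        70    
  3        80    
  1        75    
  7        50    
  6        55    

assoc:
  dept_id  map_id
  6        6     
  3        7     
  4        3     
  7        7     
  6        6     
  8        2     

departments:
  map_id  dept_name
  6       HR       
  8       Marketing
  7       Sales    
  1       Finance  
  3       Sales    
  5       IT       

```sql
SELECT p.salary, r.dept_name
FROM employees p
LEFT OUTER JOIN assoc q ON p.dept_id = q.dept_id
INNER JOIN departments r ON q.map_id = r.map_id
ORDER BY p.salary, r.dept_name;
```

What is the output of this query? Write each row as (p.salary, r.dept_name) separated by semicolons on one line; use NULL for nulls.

(50, Sales); (55, HR); (55, HR); (70, Sales); (80, Sales)

Evaluate left to right. First `employees p LEFT JOIN assoc q` on dept_id: 7 row(s).
Then INNER JOIN `departments r` on map_id: keep only rows whose q.map_id appears in r.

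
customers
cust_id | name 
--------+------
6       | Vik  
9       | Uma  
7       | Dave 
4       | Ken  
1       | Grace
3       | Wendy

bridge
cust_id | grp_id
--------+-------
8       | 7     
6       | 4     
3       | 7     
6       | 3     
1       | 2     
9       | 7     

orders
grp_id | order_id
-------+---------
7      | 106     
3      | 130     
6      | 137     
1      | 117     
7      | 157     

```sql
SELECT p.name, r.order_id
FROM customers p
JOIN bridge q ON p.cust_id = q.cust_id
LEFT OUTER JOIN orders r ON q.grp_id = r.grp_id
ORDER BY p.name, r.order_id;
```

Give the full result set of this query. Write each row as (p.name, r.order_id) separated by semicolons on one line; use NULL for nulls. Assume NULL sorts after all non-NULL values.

Evaluate left to right. First `customers p INNER JOIN bridge q` on cust_id: 5 row(s).
Then LEFT JOIN `orders r` on grp_id: each of those 5 rows is kept; rows whose q.grp_id has no match in r get NULL for r's columns.

(Grace, NULL); (Uma, 106); (Uma, 157); (Vik, 130); (Vik, NULL); (Wendy, 106); (Wendy, 157)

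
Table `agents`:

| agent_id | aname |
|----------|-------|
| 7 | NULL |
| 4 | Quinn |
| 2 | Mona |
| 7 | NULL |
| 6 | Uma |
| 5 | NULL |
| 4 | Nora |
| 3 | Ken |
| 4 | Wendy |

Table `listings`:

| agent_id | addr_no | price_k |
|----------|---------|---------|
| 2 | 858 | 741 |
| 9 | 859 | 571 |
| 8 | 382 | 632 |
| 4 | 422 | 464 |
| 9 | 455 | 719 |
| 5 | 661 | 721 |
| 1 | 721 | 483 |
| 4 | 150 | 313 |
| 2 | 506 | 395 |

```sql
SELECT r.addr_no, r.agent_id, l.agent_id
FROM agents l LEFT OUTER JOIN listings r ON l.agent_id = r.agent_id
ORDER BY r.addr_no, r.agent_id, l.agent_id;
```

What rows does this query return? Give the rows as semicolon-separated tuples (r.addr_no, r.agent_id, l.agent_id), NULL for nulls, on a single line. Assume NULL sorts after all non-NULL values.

(150, 4, 4); (150, 4, 4); (150, 4, 4); (422, 4, 4); (422, 4, 4); (422, 4, 4); (506, 2, 2); (661, 5, 5); (858, 2, 2); (NULL, NULL, 3); (NULL, NULL, 6); (NULL, NULL, 7); (NULL, NULL, 7)

LEFT JOIN keeps every row from `agents`; unmatched rows get NULL for `listings`'s columns.
Matching on l.agent_id = r.agent_id.
- l (agent_id=7) has no partner → padded with NULL.
- l (agent_id=4) pairs with 2 row(s) of r.
- l (agent_id=2) pairs with 2 row(s) of r.
- l (agent_id=7) has no partner → padded with NULL.
- l (agent_id=6) has no partner → padded with NULL.
- l (agent_id=5) pairs with 1 row(s) of r.
- l (agent_id=4) pairs with 2 row(s) of r.
- l (agent_id=3) has no partner → padded with NULL.
- l (agent_id=4) pairs with 2 row(s) of r.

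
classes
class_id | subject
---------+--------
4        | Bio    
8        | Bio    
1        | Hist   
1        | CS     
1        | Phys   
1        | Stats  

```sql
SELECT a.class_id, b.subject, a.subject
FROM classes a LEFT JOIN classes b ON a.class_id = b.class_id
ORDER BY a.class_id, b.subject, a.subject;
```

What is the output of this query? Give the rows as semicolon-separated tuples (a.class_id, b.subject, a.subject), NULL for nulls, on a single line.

(1, CS, CS); (1, CS, Hist); (1, CS, Phys); (1, CS, Stats); (1, Hist, CS); (1, Hist, Hist); (1, Hist, Phys); (1, Hist, Stats); (1, Phys, CS); (1, Phys, Hist); (1, Phys, Phys); (1, Phys, Stats); (1, Stats, CS); (1, Stats, Hist); (1, Stats, Phys); (1, Stats, Stats); (4, Bio, Bio); (8, Bio, Bio)

LEFT JOIN keeps every row from `classes a`; unmatched rows get NULL for `classes b`'s columns.
Matching on a.class_id = b.class_id.
- a[0] class_id=4 → 1 match(es) in b → 1 row(s).
- a[1] class_id=8 → 1 match(es) in b → 1 row(s).
- a[2] class_id=1 → 4 match(es) in b → 4 row(s).
- a[3] class_id=1 → 4 match(es) in b → 4 row(s).
- a[4] class_id=1 → 4 match(es) in b → 4 row(s).
- a[5] class_id=1 → 4 match(es) in b → 4 row(s).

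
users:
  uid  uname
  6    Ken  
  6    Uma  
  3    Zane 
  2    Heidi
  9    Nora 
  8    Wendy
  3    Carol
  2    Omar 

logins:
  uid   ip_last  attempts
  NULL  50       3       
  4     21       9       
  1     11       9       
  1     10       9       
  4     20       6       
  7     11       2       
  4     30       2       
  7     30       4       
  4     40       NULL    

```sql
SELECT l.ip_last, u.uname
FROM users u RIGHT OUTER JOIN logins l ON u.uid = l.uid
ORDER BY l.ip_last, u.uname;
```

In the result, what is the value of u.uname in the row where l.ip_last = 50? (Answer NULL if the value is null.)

RIGHT JOIN keeps every row from `logins`; unmatched rows get NULL for `users`'s columns.
Matching on u.uid = l.uid. A NULL in a compared column never satisfies the condition.
- u[0] uid=6 → no match.
- u[1] uid=6 → no match.
- u[2] uid=3 → no match.
- u[3] uid=2 → no match.
- u[4] uid=9 → no match.
- u[5] uid=8 → no match.
- u[6] uid=3 → no match.
- u[7] uid=2 → no match.
- 9 l row(s) had no u match → kept, u columns NULL.

NULL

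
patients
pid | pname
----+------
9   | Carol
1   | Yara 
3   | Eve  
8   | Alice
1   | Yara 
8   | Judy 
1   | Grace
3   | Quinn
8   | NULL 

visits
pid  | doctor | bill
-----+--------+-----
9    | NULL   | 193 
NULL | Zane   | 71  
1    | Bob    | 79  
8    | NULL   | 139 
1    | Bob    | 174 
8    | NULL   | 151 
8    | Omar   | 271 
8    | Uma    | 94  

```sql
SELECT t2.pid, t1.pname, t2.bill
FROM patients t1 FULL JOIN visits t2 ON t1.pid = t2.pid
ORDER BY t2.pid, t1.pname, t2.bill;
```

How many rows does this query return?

FULL OUTER JOIN keeps every row from both sides; unmatched rows get NULL for the other side's columns.
Matching on t1.pid = t2.pid. A NULL in a compared column never satisfies the condition.
- t1 row (pid=9): matches 1 t2 row(s) → 1 output row(s).
- t1 row (pid=1): matches 2 t2 row(s) → 2 output row(s).
- t1 row (pid=3): no match → kept, t2 columns NULL.
- t1 row (pid=8): matches 4 t2 row(s) → 4 output row(s).
- t1 row (pid=1): matches 2 t2 row(s) → 2 output row(s).
- t1 row (pid=8): matches 4 t2 row(s) → 4 output row(s).
- t1 row (pid=1): matches 2 t2 row(s) → 2 output row(s).
- t1 row (pid=3): no match → kept, t2 columns NULL.
- t1 row (pid=8): matches 4 t2 row(s) → 4 output row(s).
- 1 t2 row(s) had no t1 match → kept, t1 columns NULL.
Total: 19 matched + 3 padded = 22 rows.

22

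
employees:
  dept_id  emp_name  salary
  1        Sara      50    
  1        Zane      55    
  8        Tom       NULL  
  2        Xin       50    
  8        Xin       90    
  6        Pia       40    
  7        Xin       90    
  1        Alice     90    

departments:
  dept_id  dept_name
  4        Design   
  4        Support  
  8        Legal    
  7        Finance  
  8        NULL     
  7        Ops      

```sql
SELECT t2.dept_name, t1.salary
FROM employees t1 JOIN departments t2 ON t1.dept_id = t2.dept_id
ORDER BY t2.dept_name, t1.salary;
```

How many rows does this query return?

INNER JOIN keeps only pairs where the ON condition holds.
Matching on t1.dept_id = t2.dept_id.
Matched pairs: 6.
Total: 6 rows.

6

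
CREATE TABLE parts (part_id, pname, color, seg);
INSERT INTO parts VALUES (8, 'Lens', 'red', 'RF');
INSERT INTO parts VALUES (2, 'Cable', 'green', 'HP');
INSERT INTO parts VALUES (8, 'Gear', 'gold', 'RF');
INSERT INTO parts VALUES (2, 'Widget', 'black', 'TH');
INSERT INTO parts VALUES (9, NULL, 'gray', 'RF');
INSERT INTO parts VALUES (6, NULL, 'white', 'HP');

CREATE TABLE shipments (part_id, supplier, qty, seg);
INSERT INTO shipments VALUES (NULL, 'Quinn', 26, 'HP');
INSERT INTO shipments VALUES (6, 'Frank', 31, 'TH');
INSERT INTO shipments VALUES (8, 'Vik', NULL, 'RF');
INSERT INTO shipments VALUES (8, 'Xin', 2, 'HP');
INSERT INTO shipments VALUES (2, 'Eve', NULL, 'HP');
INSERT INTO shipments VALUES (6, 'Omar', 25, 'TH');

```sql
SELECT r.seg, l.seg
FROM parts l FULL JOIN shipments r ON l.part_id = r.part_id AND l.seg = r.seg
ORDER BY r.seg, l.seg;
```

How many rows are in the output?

FULL OUTER JOIN keeps every row from both sides; unmatched rows get NULL for the other side's columns.
Matching on l.part_id = r.part_id AND l.seg = r.seg. A NULL in a compared column never satisfies the condition.
Matched pairs: 3; unmatched l rows kept: 3; unmatched r rows kept: 4.
Total: 3 matched + 7 padded = 10 rows.

10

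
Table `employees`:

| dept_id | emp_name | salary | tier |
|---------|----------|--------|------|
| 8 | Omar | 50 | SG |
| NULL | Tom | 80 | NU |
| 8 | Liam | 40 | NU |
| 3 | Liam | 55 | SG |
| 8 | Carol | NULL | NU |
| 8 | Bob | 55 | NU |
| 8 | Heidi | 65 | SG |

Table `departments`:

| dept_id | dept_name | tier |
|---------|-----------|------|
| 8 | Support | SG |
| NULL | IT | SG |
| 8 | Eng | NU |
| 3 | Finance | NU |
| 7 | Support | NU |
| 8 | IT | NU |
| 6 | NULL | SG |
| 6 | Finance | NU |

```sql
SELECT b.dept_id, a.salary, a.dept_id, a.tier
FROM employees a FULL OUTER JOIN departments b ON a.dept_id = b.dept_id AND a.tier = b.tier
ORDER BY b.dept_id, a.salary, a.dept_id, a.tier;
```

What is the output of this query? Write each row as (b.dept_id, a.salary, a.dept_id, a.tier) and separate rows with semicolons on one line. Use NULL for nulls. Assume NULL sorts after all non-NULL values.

(3, NULL, NULL, NULL); (6, NULL, NULL, NULL); (6, NULL, NULL, NULL); (7, NULL, NULL, NULL); (8, 40, 8, NU); (8, 40, 8, NU); (8, 50, 8, SG); (8, 55, 8, NU); (8, 55, 8, NU); (8, 65, 8, SG); (8, NULL, 8, NU); (8, NULL, 8, NU); (NULL, 55, 3, SG); (NULL, 80, NULL, NU); (NULL, NULL, NULL, NULL)

FULL OUTER JOIN keeps every row from both sides; unmatched rows get NULL for the other side's columns.
Matching on a.dept_id = b.dept_id AND a.tier = b.tier. A NULL in a compared column never satisfies the condition.
Matched pairs: 8; unmatched a rows kept: 2; unmatched b rows kept: 5.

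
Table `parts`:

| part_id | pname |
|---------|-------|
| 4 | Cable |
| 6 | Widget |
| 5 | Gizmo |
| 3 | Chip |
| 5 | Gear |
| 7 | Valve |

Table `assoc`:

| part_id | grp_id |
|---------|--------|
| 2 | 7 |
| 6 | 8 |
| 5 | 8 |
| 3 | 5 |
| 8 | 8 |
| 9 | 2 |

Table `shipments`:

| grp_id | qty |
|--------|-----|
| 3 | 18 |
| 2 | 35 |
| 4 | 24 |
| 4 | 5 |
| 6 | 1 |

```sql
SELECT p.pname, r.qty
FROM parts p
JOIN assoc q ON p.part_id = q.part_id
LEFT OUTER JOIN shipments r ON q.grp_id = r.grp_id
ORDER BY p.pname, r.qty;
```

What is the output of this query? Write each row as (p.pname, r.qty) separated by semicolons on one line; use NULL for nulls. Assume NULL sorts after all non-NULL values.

(Chip, NULL); (Gear, NULL); (Gizmo, NULL); (Widget, NULL)

Joins associate left-to-right: parts INNER JOIN assoc on part_id gives 4 intermediate row(s).
Then LEFT JOIN `shipments r` on grp_id: each of those 4 rows is kept; rows whose q.grp_id has no match in r get NULL for r's columns.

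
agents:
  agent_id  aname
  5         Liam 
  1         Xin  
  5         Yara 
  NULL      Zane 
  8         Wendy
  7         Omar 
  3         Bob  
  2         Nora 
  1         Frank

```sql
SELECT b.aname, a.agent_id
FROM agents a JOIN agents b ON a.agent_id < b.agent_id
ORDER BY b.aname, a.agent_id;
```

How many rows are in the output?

INNER JOIN keeps only pairs where the ON condition holds.
Matching on a.agent_id < b.agent_id. A NULL in a compared column never satisfies the condition.
Matched pairs: 26.
Total: 26 rows.

26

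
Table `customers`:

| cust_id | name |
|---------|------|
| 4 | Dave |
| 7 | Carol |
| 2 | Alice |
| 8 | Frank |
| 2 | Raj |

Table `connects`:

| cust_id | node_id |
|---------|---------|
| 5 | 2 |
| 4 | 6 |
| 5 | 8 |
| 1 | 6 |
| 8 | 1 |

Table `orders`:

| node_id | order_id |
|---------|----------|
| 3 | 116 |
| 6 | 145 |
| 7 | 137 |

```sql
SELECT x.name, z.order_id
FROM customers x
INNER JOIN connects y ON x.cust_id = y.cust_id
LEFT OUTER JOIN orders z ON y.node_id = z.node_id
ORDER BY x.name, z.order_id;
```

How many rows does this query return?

2

Joins associate left-to-right: customers INNER JOIN connects on cust_id gives 2 intermediate row(s).
Then LEFT JOIN `orders z` on node_id: each of those 2 rows is kept; rows whose y.node_id has no match in z get NULL for z's columns.
Result: 2 row(s).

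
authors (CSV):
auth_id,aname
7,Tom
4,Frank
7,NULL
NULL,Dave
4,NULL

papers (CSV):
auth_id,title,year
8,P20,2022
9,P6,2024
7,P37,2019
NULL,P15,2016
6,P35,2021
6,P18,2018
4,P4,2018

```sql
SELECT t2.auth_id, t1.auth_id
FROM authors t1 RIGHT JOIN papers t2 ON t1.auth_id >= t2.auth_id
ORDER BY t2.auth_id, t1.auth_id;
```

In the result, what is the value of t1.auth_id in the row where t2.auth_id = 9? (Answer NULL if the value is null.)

NULL

RIGHT JOIN keeps every row from `papers`; unmatched rows get NULL for `authors`'s columns.
Matching on t1.auth_id >= t2.auth_id. A NULL in a compared column never satisfies the condition.
- t1[0] auth_id=7 → 4 match(es) in t2 → 4 row(s).
- t1[1] auth_id=4 → 1 match(es) in t2 → 1 row(s).
- t1[2] auth_id=7 → 4 match(es) in t2 → 4 row(s).
- t1[3] auth_id=NULL → no match.
- t1[4] auth_id=4 → 1 match(es) in t2 → 1 row(s).
- 3 row(s) from t2 found no t1 partner → padded with NULL.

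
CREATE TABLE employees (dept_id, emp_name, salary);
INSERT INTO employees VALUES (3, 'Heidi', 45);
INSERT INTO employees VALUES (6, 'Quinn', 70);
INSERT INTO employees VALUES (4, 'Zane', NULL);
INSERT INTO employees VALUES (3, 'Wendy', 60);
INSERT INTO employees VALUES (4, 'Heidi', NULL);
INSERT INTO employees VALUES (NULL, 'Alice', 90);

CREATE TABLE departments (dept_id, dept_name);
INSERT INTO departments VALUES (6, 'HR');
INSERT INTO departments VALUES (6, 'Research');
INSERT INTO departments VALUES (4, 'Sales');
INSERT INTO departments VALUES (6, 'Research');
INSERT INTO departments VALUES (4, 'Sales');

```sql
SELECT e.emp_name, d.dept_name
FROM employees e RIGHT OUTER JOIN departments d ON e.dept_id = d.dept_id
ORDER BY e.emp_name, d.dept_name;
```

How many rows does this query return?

RIGHT JOIN keeps every row from `departments`; unmatched rows get NULL for `employees`'s columns.
Matching on e.dept_id = d.dept_id. A NULL in a compared column never satisfies the condition.
- e row (dept_id=3): no match.
- e row (dept_id=6): matches 3 d row(s) → 3 output row(s).
- e row (dept_id=4): matches 2 d row(s) → 2 output row(s).
- e row (dept_id=3): no match.
- e row (dept_id=4): matches 2 d row(s) → 2 output row(s).
- e row (dept_id=NULL): no match.
- every d row matched at least one e row.
Total: 7 rows.

7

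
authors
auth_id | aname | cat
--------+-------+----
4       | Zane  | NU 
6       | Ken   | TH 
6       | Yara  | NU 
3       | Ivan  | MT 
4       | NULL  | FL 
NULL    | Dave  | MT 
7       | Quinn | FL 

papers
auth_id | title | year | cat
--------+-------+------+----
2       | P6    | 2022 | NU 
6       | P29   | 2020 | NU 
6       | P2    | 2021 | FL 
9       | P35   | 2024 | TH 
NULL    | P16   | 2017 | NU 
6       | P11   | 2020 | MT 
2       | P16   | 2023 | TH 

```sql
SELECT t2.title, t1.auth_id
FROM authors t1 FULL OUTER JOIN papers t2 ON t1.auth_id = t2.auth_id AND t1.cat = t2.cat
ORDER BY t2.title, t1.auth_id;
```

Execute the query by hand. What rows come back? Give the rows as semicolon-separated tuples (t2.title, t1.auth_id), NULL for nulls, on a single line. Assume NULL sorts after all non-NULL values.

(P11, NULL); (P16, NULL); (P16, NULL); (P2, NULL); (P29, 6); (P35, NULL); (P6, NULL); (NULL, 3); (NULL, 4); (NULL, 4); (NULL, 6); (NULL, 7); (NULL, NULL)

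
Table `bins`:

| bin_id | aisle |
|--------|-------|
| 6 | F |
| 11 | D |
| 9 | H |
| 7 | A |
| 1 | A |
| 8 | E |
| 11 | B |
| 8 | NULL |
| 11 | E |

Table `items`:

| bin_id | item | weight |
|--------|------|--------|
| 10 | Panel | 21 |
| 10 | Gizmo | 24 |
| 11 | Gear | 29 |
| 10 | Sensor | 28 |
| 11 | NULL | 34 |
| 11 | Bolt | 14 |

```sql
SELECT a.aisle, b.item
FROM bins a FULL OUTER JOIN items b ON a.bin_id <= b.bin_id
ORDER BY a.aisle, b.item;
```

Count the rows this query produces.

FULL OUTER JOIN keeps every row from both sides; unmatched rows get NULL for the other side's columns.
Matching on a.bin_id <= b.bin_id.
- a row (bin_id=6): matches 6 b row(s) → 6 output row(s).
- a row (bin_id=11): matches 3 b row(s) → 3 output row(s).
- a row (bin_id=9): matches 6 b row(s) → 6 output row(s).
- a row (bin_id=7): matches 6 b row(s) → 6 output row(s).
- a row (bin_id=1): matches 6 b row(s) → 6 output row(s).
- a row (bin_id=8): matches 6 b row(s) → 6 output row(s).
- a row (bin_id=11): matches 3 b row(s) → 3 output row(s).
- a row (bin_id=8): matches 6 b row(s) → 6 output row(s).
- a row (bin_id=11): matches 3 b row(s) → 3 output row(s).
Total: 45 rows.

45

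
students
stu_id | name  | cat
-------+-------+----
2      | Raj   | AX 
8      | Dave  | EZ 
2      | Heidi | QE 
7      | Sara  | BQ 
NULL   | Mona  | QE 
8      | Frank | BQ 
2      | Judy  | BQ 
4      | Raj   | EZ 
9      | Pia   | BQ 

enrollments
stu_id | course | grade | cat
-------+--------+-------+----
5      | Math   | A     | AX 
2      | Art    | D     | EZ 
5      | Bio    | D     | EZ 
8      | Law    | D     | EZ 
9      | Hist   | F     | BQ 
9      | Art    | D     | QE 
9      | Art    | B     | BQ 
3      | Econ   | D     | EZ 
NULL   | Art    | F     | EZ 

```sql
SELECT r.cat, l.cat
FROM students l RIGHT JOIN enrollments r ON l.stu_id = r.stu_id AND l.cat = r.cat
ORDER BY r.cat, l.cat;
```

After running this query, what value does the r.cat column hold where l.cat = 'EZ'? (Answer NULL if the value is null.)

RIGHT JOIN keeps every row from `enrollments`; unmatched rows get NULL for `students`'s columns.
Matching on l.stu_id = r.stu_id AND l.cat = r.cat. A NULL in a compared column never satisfies the condition.
- l row (stu_id=2, cat=AX): no match.
- l row (stu_id=8, cat=EZ): matches 1 r row(s) → 1 output row(s).
- l row (stu_id=2, cat=QE): no match.
- l row (stu_id=7, cat=BQ): no match.
- l row (stu_id=NULL, cat=QE): no match.
- l row (stu_id=8, cat=BQ): no match.
- l row (stu_id=2, cat=BQ): no match.
- l row (stu_id=4, cat=EZ): no match.
- l row (stu_id=9, cat=BQ): matches 2 r row(s) → 2 output row(s).
- 6 row(s) from r found no l partner → padded with NULL.

EZ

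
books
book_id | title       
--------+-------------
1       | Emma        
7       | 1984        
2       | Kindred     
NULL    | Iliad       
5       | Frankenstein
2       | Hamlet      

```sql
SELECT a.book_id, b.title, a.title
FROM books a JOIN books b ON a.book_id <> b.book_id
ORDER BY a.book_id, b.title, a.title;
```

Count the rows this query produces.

INNER JOIN keeps only pairs where the ON condition holds.
Matching on a.book_id <> b.book_id. A NULL in a compared column never satisfies the condition.
- a (book_id=1) pairs with 4 row(s) of b.
- a (book_id=7) pairs with 4 row(s) of b.
- a (book_id=2) pairs with 3 row(s) of b.
- a (book_id=NULL) has no partner → excluded.
- a (book_id=5) pairs with 4 row(s) of b.
- a (book_id=2) pairs with 3 row(s) of b.
Total: 18 rows.

18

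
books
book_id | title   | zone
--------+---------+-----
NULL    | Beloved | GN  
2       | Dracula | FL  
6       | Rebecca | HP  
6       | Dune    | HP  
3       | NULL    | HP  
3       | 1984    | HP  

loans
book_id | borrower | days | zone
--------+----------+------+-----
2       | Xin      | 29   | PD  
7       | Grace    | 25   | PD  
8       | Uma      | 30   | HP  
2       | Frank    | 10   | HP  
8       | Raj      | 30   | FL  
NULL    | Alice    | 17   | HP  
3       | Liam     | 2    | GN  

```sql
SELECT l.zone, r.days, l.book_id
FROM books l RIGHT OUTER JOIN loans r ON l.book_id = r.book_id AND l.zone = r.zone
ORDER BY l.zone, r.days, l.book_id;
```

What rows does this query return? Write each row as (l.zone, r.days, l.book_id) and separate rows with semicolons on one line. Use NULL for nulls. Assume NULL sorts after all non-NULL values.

RIGHT JOIN keeps every row from `loans`; unmatched rows get NULL for `books`'s columns.
Matching on l.book_id = r.book_id AND l.zone = r.zone. A NULL in a compared column never satisfies the condition.
Matched pairs: 0; unmatched r rows kept: 7.

(NULL, 2, NULL); (NULL, 10, NULL); (NULL, 17, NULL); (NULL, 25, NULL); (NULL, 29, NULL); (NULL, 30, NULL); (NULL, 30, NULL)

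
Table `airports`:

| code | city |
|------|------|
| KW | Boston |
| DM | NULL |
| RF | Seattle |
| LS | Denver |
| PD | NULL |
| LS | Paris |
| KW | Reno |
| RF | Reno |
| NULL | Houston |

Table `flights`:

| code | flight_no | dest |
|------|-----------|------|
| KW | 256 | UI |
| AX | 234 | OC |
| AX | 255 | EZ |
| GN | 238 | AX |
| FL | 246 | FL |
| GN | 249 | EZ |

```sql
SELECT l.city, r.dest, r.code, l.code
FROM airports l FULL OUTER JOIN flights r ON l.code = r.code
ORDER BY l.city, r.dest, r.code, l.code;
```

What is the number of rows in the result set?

FULL OUTER JOIN keeps every row from both sides; unmatched rows get NULL for the other side's columns.
Matching on l.code = r.code. A NULL in a compared column never satisfies the condition.
- l row (code=KW): matches 1 r row(s) → 1 output row(s).
- l row (code=DM): no match → kept, r columns NULL.
- l row (code=RF): no match → kept, r columns NULL.
- l row (code=LS): no match → kept, r columns NULL.
- l row (code=PD): no match → kept, r columns NULL.
- l row (code=LS): no match → kept, r columns NULL.
- l row (code=KW): matches 1 r row(s) → 1 output row(s).
- l row (code=RF): no match → kept, r columns NULL.
- l row (code=NULL): no match → kept, r columns NULL.
- plus 5 unmatched r row(s), each kept with NULL l columns.
Total: 2 matched + 12 padded = 14 rows.

14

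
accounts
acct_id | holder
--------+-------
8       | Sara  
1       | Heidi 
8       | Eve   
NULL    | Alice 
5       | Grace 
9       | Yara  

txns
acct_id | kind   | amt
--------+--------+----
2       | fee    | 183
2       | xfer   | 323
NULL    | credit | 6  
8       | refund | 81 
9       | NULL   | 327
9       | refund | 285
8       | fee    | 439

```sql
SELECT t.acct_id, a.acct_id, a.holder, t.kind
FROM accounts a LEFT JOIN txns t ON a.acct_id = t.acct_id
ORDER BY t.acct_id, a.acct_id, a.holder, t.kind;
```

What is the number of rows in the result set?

9

LEFT JOIN keeps every row from `accounts`; unmatched rows get NULL for `txns`'s columns.
Matching on a.acct_id = t.acct_id. A NULL in a compared column never satisfies the condition.
- acct_id=8: 2 matching t row(s), so 2 row(s) emitted.
- acct_id=1: no t row matches, row kept with t columns NULL.
- acct_id=8: 2 matching t row(s), so 2 row(s) emitted.
- acct_id=NULL: no t row matches, row kept with t columns NULL.
- acct_id=5: no t row matches, row kept with t columns NULL.
- acct_id=9: 2 matching t row(s), so 2 row(s) emitted.
Total: 6 matched + 3 padded = 9 rows.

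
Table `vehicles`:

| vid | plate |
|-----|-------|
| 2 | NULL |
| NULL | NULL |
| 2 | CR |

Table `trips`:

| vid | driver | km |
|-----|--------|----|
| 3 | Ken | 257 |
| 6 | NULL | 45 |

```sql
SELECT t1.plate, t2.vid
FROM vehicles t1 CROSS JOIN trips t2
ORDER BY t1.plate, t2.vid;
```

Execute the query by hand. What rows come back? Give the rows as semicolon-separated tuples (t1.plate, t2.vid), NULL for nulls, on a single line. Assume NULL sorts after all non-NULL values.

CROSS JOIN pairs every row of `vehicles` with every row of `trips`: 3 × 2 = 6 rows.
After projecting and ordering:
t1.plate | t2.vid
CR | 3
CR | 6
NULL | 3
NULL | 3
NULL | 6
NULL | 6

(CR, 3); (CR, 6); (NULL, 3); (NULL, 3); (NULL, 6); (NULL, 6)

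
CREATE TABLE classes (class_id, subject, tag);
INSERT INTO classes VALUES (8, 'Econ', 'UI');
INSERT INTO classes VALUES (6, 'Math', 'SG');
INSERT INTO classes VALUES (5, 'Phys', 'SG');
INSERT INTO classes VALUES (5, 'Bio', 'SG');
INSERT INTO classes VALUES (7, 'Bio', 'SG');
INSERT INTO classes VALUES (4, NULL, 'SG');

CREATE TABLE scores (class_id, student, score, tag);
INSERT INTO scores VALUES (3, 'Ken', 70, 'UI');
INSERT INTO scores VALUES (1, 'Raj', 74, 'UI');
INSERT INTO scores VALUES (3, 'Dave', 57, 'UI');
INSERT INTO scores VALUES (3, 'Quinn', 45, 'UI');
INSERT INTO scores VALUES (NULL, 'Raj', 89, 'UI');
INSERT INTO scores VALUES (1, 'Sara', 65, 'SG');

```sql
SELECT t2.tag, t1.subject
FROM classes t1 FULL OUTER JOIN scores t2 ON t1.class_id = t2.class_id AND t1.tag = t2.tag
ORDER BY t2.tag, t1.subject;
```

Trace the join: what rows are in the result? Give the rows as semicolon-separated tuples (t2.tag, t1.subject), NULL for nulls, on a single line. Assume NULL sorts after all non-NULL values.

(SG, NULL); (UI, NULL); (UI, NULL); (UI, NULL); (UI, NULL); (UI, NULL); (NULL, Bio); (NULL, Bio); (NULL, Econ); (NULL, Math); (NULL, Phys); (NULL, NULL)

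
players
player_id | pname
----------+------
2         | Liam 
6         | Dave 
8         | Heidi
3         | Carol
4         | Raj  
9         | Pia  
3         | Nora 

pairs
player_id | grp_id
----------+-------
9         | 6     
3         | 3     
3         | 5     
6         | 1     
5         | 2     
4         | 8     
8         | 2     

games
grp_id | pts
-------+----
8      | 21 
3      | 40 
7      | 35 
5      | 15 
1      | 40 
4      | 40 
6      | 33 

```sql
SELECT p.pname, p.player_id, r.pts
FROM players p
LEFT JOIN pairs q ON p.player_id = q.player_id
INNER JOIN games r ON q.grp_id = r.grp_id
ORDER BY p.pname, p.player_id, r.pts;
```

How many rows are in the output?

7

Joins associate left-to-right: players LEFT JOIN pairs on player_id gives 9 intermediate row(s).
Then INNER JOIN `games r` on grp_id: keep only rows whose q.grp_id appears in r.
Result: 7 row(s).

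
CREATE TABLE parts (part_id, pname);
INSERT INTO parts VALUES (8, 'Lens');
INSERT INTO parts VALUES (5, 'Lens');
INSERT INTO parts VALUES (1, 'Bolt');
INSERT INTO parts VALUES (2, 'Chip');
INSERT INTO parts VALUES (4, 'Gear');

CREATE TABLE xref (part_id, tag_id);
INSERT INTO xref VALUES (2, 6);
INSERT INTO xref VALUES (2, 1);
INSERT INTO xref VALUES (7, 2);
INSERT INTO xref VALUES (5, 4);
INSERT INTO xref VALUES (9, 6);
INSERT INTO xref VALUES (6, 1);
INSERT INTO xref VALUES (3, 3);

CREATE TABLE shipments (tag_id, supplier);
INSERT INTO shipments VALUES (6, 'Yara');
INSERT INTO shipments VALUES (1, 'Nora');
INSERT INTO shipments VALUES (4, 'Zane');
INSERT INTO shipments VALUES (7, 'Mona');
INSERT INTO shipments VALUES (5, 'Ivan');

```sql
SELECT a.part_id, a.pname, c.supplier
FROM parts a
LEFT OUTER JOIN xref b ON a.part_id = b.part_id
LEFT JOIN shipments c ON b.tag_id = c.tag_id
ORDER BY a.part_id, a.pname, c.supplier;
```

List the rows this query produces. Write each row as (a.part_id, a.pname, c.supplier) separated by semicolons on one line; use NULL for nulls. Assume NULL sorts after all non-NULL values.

(1, Bolt, NULL); (2, Chip, Nora); (2, Chip, Yara); (4, Gear, NULL); (5, Lens, Zane); (8, Lens, NULL)

Joins associate left-to-right: parts LEFT JOIN xref on part_id gives 6 intermediate row(s).
Then LEFT JOIN `shipments c` on tag_id: each of those 6 rows is kept; rows whose b.tag_id has no match in c get NULL for c's columns.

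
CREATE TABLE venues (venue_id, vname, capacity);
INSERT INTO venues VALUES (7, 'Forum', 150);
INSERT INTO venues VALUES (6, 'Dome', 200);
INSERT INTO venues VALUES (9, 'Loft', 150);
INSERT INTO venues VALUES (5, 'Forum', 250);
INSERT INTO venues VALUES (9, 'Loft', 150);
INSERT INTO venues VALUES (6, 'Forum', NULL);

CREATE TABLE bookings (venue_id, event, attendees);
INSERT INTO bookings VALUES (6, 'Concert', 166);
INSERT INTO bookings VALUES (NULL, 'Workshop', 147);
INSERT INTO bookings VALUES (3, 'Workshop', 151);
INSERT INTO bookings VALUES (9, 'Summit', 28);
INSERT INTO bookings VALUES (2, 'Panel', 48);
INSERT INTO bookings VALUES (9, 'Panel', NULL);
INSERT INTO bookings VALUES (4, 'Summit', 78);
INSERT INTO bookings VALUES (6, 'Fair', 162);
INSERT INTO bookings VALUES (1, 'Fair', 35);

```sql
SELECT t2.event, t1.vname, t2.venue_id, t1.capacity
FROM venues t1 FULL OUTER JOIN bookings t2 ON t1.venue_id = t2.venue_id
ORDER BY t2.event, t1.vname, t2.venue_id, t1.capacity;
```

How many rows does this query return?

FULL OUTER JOIN keeps every row from both sides; unmatched rows get NULL for the other side's columns.
Matching on t1.venue_id = t2.venue_id. A NULL in a compared column never satisfies the condition.
- t1 (venue_id=7) has no partner → padded with NULL.
- t1 (venue_id=6) pairs with 2 row(s) of t2.
- t1 (venue_id=9) pairs with 2 row(s) of t2.
- t1 (venue_id=5) has no partner → padded with NULL.
- t1 (venue_id=9) pairs with 2 row(s) of t2.
- t1 (venue_id=6) pairs with 2 row(s) of t2.
- 5 row(s) from t2 found no t1 partner → padded with NULL.
Total: 8 matched + 7 padded = 15 rows.

15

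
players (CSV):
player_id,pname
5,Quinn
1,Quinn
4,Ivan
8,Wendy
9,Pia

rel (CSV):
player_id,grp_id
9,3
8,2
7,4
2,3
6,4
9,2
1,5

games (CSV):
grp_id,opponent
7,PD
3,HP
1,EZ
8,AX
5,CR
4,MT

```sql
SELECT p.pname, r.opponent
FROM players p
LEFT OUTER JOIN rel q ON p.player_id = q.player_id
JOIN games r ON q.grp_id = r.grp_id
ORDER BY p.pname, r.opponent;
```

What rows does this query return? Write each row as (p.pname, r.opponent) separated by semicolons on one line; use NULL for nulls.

(Pia, HP); (Quinn, CR)

Step 1 — p LEFT JOIN q on player_id → 6 row(s).
Then INNER JOIN `games r` on grp_id: keep only rows whose q.grp_id appears in r.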